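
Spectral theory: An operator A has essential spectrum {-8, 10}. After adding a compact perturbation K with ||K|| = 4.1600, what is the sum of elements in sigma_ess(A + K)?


By Weyl's theorem, the essential spectrum is invariant under compact perturbations.
sigma_ess(A + K) = sigma_ess(A) = {-8, 10}
Sum = -8 + 10 = 2

2


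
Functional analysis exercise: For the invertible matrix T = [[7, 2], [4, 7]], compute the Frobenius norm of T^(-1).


det(T) = 7*7 - 2*4 = 41
T^(-1) = (1/41) * [[7, -2], [-4, 7]] = [[0.1707, -0.0488], [-0.0976, 0.1707]]
||T^(-1)||_F^2 = 0.1707^2 + (-0.0488)^2 + (-0.0976)^2 + 0.1707^2 = 0.0702
||T^(-1)||_F = sqrt(0.0702) = 0.2649

0.2649


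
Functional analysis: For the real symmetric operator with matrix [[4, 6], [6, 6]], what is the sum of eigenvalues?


For a self-adjoint (symmetric) matrix, the eigenvalues are real.
The sum of eigenvalues equals the trace of the matrix.
trace = 4 + 6 = 10

10


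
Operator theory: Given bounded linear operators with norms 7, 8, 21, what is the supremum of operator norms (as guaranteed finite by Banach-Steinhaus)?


By the Uniform Boundedness Principle, the supremum of norms is finite.
sup_k ||T_k|| = max(7, 8, 21) = 21

21


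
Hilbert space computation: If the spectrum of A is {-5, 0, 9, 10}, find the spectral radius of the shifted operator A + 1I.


Spectrum of A + 1I = {-4, 1, 10, 11}
Spectral radius = max |lambda| over the shifted spectrum
= max(4, 1, 10, 11) = 11

11


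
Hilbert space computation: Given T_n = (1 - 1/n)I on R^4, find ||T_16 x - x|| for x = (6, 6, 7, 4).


T_16 x - x = (1 - 1/16)x - x = -x/16
||x|| = sqrt(137) = 11.7047
||T_16 x - x|| = ||x||/16 = 11.7047/16 = 0.7315

0.7315


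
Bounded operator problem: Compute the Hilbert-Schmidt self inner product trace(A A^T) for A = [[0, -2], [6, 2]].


trace(A * A^T) = sum of squares of all entries
= 0^2 + (-2)^2 + 6^2 + 2^2
= 0 + 4 + 36 + 4
= 44

44


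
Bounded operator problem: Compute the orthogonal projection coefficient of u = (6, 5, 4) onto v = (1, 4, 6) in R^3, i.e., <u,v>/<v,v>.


Computing <u,v> = 6*1 + 5*4 + 4*6 = 50
Computing <v,v> = 1^2 + 4^2 + 6^2 = 53
Projection coefficient = 50/53 = 0.9434

0.9434


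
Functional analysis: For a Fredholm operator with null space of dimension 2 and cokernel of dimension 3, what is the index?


The Fredholm index is defined as ind(T) = dim(ker T) - dim(coker T)
= 2 - 3
= -1

-1


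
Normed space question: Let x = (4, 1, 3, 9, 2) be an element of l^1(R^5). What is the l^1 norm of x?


The l^1 norm equals the sum of absolute values of all components.
||x||_1 = 4 + 1 + 3 + 9 + 2
= 19

19.0000


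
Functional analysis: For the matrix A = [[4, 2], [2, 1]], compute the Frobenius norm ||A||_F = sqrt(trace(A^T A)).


||A||_F^2 = sum a_ij^2
= 4^2 + 2^2 + 2^2 + 1^2
= 16 + 4 + 4 + 1 = 25
||A||_F = sqrt(25) = 5.0000

5.0000


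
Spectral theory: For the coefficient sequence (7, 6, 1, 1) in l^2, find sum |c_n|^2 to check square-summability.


sum |c_n|^2 = 7^2 + 6^2 + 1^2 + 1^2
= 49 + 36 + 1 + 1
= 87

87


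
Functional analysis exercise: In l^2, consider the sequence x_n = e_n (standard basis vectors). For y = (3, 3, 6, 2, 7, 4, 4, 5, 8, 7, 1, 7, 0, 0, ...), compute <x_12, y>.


x_12 = e_12 is the standard basis vector with 1 in position 12.
<x_12, y> = y_12 = 7
As n -> infinity, <x_n, y> -> 0, confirming weak convergence of (x_n) to 0.

7


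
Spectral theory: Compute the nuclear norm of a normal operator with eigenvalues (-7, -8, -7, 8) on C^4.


For a normal operator, singular values equal |eigenvalues|.
Trace norm = sum |lambda_i| = 7 + 8 + 7 + 8
= 30

30


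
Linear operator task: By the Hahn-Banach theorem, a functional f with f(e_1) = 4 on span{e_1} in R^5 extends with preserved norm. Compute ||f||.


The norm of f is given by ||f|| = sup_{||x||=1} |f(x)|.
On span{e_1}, ||e_1|| = 1, so ||f|| = |f(e_1)| / ||e_1||
= |4| / 1 = 4.0000

4.0000


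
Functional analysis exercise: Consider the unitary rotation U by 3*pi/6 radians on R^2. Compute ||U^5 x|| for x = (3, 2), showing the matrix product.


U is a rotation by theta = 3*pi/6
U^5 = rotation by 5*theta = 15*pi/6 = 3*pi/6 (mod 2*pi)
cos(3*pi/6) = 0.0000, sin(3*pi/6) = 1.0000
U^5 x = (0.0000 * 3 - 1.0000 * 2, 1.0000 * 3 + 0.0000 * 2)
= (-2.0000, 3.0000)
||U^5 x|| = sqrt((-2.0000)^2 + 3.0000^2) = sqrt(13.0000) = 3.6056

3.6056


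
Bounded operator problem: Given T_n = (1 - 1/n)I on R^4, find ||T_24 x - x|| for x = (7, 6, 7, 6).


T_24 x - x = (1 - 1/24)x - x = -x/24
||x|| = sqrt(170) = 13.0384
||T_24 x - x|| = ||x||/24 = 13.0384/24 = 0.5433

0.5433


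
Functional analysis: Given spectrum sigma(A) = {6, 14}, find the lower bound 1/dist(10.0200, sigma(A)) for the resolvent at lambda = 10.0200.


dist(10.0200, {6, 14}) = min(|10.0200 - 6|, |10.0200 - 14|)
= min(4.0200, 3.9800) = 3.9800
Resolvent bound = 1/3.9800 = 0.2513

0.2513


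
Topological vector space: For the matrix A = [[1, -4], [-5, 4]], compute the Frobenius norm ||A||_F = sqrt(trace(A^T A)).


||A||_F^2 = sum a_ij^2
= 1^2 + (-4)^2 + (-5)^2 + 4^2
= 1 + 16 + 25 + 16 = 58
||A||_F = sqrt(58) = 7.6158

7.6158


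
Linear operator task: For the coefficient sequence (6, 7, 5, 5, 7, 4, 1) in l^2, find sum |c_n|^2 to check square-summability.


sum |c_n|^2 = 6^2 + 7^2 + 5^2 + 5^2 + 7^2 + 4^2 + 1^2
= 36 + 49 + 25 + 25 + 49 + 16 + 1
= 201

201


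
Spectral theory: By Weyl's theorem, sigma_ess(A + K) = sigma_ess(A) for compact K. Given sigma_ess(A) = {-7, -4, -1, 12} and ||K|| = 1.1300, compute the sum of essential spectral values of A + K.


By Weyl's theorem, the essential spectrum is invariant under compact perturbations.
sigma_ess(A + K) = sigma_ess(A) = {-7, -4, -1, 12}
Sum = -7 + -4 + -1 + 12 = 0

0


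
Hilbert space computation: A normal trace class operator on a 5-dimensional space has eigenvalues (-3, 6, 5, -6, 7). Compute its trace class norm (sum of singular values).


For a normal operator, singular values equal |eigenvalues|.
Trace norm = sum |lambda_i| = 3 + 6 + 5 + 6 + 7
= 27

27


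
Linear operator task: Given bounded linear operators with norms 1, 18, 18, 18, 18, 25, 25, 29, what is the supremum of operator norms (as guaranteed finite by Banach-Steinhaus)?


By the Uniform Boundedness Principle, the supremum of norms is finite.
sup_k ||T_k|| = max(1, 18, 18, 18, 18, 25, 25, 29) = 29

29


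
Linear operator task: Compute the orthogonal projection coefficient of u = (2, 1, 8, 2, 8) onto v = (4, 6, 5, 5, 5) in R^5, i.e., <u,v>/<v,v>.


Computing <u,v> = 2*4 + 1*6 + 8*5 + 2*5 + 8*5 = 104
Computing <v,v> = 4^2 + 6^2 + 5^2 + 5^2 + 5^2 = 127
Projection coefficient = 104/127 = 0.8189

0.8189


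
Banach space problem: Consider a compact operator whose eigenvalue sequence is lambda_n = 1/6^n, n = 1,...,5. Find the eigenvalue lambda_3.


The eigenvalue formula gives lambda_3 = 1/6^3
= 1/216
= 0.0046

0.0046


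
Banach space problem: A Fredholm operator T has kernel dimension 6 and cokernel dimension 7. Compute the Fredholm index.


The Fredholm index is defined as ind(T) = dim(ker T) - dim(coker T)
= 6 - 7
= -1

-1


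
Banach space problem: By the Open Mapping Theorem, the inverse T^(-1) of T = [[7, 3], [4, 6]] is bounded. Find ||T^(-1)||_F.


det(T) = 7*6 - 3*4 = 30
T^(-1) = (1/30) * [[6, -3], [-4, 7]] = [[0.2000, -0.1000], [-0.1333, 0.2333]]
||T^(-1)||_F^2 = 0.2000^2 + (-0.1000)^2 + (-0.1333)^2 + 0.2333^2 = 0.1222
||T^(-1)||_F = sqrt(0.1222) = 0.3496

0.3496


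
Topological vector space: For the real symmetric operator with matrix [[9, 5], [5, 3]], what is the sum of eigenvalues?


For a self-adjoint (symmetric) matrix, the eigenvalues are real.
The sum of eigenvalues equals the trace of the matrix.
trace = 9 + 3 = 12

12


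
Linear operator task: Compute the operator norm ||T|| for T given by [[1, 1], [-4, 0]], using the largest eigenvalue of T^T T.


A^T A = [[17, 1], [1, 1]]
trace(A^T A) = 18, det(A^T A) = 16
discriminant = 18^2 - 4*16 = 260
Largest eigenvalue of A^T A = (trace + sqrt(disc))/2 = 17.0623
||T|| = sqrt(17.0623) = 4.1306

4.1306


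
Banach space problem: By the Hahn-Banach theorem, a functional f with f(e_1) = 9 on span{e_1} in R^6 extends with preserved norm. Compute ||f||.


The norm of f is given by ||f|| = sup_{||x||=1} |f(x)|.
On span{e_1}, ||e_1|| = 1, so ||f|| = |f(e_1)| / ||e_1||
= |9| / 1 = 9.0000

9.0000


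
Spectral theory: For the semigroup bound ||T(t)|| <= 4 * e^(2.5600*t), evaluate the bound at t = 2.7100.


||T(2.7100)|| <= 4 * exp(2.5600 * 2.7100)
= 4 * exp(6.9376)
= 4 * 1030.2945
= 4121.1782

4121.1782


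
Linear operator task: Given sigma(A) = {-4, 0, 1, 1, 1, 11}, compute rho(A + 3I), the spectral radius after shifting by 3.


Spectrum of A + 3I = {-1, 3, 4, 4, 4, 14}
Spectral radius = max |lambda| over the shifted spectrum
= max(1, 3, 4, 4, 4, 14) = 14

14


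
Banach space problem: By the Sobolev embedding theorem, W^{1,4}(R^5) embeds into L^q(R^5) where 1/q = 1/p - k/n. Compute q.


Using the Sobolev embedding formula: 1/q = 1/p - k/n
1/q = 1/4 - 1/5 = 1/20
q = 1/(1/20) = 20

20.0000


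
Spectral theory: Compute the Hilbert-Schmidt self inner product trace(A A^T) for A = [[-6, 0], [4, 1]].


trace(A * A^T) = sum of squares of all entries
= (-6)^2 + 0^2 + 4^2 + 1^2
= 36 + 0 + 16 + 1
= 53

53


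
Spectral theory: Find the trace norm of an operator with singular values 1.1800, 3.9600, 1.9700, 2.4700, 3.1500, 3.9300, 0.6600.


The nuclear norm is the sum of all singular values.
||T||_1 = 1.1800 + 3.9600 + 1.9700 + 2.4700 + 3.1500 + 3.9300 + 0.6600
= 17.3200

17.3200


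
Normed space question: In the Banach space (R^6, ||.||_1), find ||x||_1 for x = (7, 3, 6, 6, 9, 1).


The l^1 norm equals the sum of absolute values of all components.
||x||_1 = 7 + 3 + 6 + 6 + 9 + 1
= 32

32.0000


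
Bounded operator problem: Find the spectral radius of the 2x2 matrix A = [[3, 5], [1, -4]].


For a 2x2 matrix, eigenvalues satisfy lambda^2 - (trace)*lambda + det = 0
trace = 3 + -4 = -1
det = 3*-4 - 5*1 = -17
discriminant = (-1)^2 - 4*(-17) = 69
spectral radius = max |eigenvalue| = 4.6533

4.6533


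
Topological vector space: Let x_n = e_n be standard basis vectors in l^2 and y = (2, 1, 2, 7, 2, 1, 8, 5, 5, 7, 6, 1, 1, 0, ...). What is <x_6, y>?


x_6 = e_6 is the standard basis vector with 1 in position 6.
<x_6, y> = y_6 = 1
As n -> infinity, <x_n, y> -> 0, confirming weak convergence of (x_n) to 0.

1


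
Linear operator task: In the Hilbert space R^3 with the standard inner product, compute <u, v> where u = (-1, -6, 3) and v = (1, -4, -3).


Computing the standard inner product <u, v> = sum u_i * v_i
= -1*1 + -6*-4 + 3*-3
= -1 + 24 + -9
= 14

14


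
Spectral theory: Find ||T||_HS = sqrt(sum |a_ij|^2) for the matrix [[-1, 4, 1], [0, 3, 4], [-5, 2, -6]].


The Hilbert-Schmidt norm is sqrt(sum of squares of all entries).
Sum of squares = (-1)^2 + 4^2 + 1^2 + 0^2 + 3^2 + 4^2 + (-5)^2 + 2^2 + (-6)^2
= 1 + 16 + 1 + 0 + 9 + 16 + 25 + 4 + 36 = 108
||T||_HS = sqrt(108) = 10.3923

10.3923


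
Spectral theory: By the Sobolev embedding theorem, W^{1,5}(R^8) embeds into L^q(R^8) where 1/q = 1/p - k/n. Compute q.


Using the Sobolev embedding formula: 1/q = 1/p - k/n
1/q = 1/5 - 1/8 = 3/40
q = 1/(3/40) = 40/3 = 13.3333

13.3333


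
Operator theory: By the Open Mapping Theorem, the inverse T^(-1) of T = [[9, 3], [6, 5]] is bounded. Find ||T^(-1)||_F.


det(T) = 9*5 - 3*6 = 27
T^(-1) = (1/27) * [[5, -3], [-6, 9]] = [[0.1852, -0.1111], [-0.2222, 0.3333]]
||T^(-1)||_F^2 = 0.1852^2 + (-0.1111)^2 + (-0.2222)^2 + 0.3333^2 = 0.2071
||T^(-1)||_F = sqrt(0.2071) = 0.4551

0.4551


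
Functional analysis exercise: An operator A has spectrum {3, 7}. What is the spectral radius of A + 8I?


Spectrum of A + 8I = {11, 15}
Spectral radius = max |lambda| over the shifted spectrum
= max(11, 15) = 15

15


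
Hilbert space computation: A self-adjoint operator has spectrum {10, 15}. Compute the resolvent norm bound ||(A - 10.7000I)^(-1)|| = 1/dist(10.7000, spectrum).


dist(10.7000, {10, 15}) = min(|10.7000 - 10|, |10.7000 - 15|)
= min(0.7000, 4.3000) = 0.7000
Resolvent bound = 1/0.7000 = 1.4286

1.4286


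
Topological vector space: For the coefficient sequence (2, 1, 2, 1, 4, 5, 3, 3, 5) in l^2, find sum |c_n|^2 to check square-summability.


sum |c_n|^2 = 2^2 + 1^2 + 2^2 + 1^2 + 4^2 + 5^2 + 3^2 + 3^2 + 5^2
= 4 + 1 + 4 + 1 + 16 + 25 + 9 + 9 + 25
= 94

94


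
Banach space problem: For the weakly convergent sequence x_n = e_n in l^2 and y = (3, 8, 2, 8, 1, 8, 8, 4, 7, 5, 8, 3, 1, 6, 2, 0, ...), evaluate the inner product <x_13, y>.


x_13 = e_13 is the standard basis vector with 1 in position 13.
<x_13, y> = y_13 = 1
As n -> infinity, <x_n, y> -> 0, confirming weak convergence of (x_n) to 0.

1


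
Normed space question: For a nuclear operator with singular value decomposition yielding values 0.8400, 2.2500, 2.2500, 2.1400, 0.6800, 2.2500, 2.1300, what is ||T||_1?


The nuclear norm is the sum of all singular values.
||T||_1 = 0.8400 + 2.2500 + 2.2500 + 2.1400 + 0.6800 + 2.2500 + 2.1300
= 12.5400

12.5400


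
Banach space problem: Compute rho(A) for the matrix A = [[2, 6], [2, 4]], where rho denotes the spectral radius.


For a 2x2 matrix, eigenvalues satisfy lambda^2 - (trace)*lambda + det = 0
trace = 2 + 4 = 6
det = 2*4 - 6*2 = -4
discriminant = 6^2 - 4*(-4) = 52
spectral radius = max |eigenvalue| = 6.6056

6.6056


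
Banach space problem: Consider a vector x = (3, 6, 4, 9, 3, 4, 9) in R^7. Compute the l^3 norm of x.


The l^3 norm = (sum |x_i|^3)^(1/3)
Sum of 3th powers = 27 + 216 + 64 + 729 + 27 + 64 + 729 = 1856
||x||_3 = (1856)^(1/3) = 12.2893

12.2893


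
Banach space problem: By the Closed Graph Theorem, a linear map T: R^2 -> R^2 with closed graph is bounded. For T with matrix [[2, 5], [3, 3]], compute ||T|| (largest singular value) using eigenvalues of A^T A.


A^T A = [[13, 19], [19, 34]]
trace(A^T A) = 47, det(A^T A) = 81
discriminant = 47^2 - 4*81 = 1885
Largest eigenvalue of A^T A = (trace + sqrt(disc))/2 = 45.2083
||T|| = sqrt(45.2083) = 6.7237

6.7237


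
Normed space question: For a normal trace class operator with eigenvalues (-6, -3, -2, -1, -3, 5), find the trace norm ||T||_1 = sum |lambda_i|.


For a normal operator, singular values equal |eigenvalues|.
Trace norm = sum |lambda_i| = 6 + 3 + 2 + 1 + 3 + 5
= 20

20


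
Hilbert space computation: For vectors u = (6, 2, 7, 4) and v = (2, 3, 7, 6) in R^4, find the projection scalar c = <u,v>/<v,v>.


Computing <u,v> = 6*2 + 2*3 + 7*7 + 4*6 = 91
Computing <v,v> = 2^2 + 3^2 + 7^2 + 6^2 = 98
Projection coefficient = 91/98 = 0.9286

0.9286


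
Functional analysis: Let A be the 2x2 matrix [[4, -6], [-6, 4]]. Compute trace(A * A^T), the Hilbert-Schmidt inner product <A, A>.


trace(A * A^T) = sum of squares of all entries
= 4^2 + (-6)^2 + (-6)^2 + 4^2
= 16 + 36 + 36 + 16
= 104

104


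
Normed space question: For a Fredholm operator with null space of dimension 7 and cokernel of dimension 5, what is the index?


The Fredholm index is defined as ind(T) = dim(ker T) - dim(coker T)
= 7 - 5
= 2

2


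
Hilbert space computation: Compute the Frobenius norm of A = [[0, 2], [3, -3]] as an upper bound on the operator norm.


||A||_F^2 = sum a_ij^2
= 0^2 + 2^2 + 3^2 + (-3)^2
= 0 + 4 + 9 + 9 = 22
||A||_F = sqrt(22) = 4.6904

4.6904


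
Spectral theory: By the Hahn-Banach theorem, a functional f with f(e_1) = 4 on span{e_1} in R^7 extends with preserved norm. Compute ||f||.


The norm of f is given by ||f|| = sup_{||x||=1} |f(x)|.
On span{e_1}, ||e_1|| = 1, so ||f|| = |f(e_1)| / ||e_1||
= |4| / 1 = 4.0000

4.0000


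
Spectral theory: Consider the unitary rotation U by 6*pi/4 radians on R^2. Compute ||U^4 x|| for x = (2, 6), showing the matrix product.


U is a rotation by theta = 6*pi/4
U^4 = rotation by 4*theta = 24*pi/4 = 0*pi/4 (mod 2*pi)
cos(0*pi/4) = 1.0000, sin(0*pi/4) = 0.0000
U^4 x = (1.0000 * 2 - 0.0000 * 6, 0.0000 * 2 + 1.0000 * 6)
= (2.0000, 6.0000)
||U^4 x|| = sqrt(2.0000^2 + 6.0000^2) = sqrt(40.0000) = 6.3246

6.3246


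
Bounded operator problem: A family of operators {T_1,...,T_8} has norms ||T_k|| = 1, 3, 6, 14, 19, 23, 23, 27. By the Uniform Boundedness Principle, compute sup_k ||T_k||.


By the Uniform Boundedness Principle, the supremum of norms is finite.
sup_k ||T_k|| = max(1, 3, 6, 14, 19, 23, 23, 27) = 27

27


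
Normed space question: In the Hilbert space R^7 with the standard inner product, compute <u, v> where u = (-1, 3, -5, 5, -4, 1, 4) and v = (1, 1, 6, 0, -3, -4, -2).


Computing the standard inner product <u, v> = sum u_i * v_i
= -1*1 + 3*1 + -5*6 + 5*0 + -4*-3 + 1*-4 + 4*-2
= -1 + 3 + -30 + 0 + 12 + -4 + -8
= -28

-28


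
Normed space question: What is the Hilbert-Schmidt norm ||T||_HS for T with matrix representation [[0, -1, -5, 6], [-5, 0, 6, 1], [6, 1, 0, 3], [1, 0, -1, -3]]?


The Hilbert-Schmidt norm is sqrt(sum of squares of all entries).
Sum of squares = 0^2 + (-1)^2 + (-5)^2 + 6^2 + (-5)^2 + 0^2 + 6^2 + 1^2 + 6^2 + 1^2 + 0^2 + 3^2 + 1^2 + 0^2 + (-1)^2 + (-3)^2
= 0 + 1 + 25 + 36 + 25 + 0 + 36 + 1 + 36 + 1 + 0 + 9 + 1 + 0 + 1 + 9 = 181
||T||_HS = sqrt(181) = 13.4536

13.4536


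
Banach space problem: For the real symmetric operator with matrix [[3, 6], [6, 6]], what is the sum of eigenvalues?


For a self-adjoint (symmetric) matrix, the eigenvalues are real.
The sum of eigenvalues equals the trace of the matrix.
trace = 3 + 6 = 9

9


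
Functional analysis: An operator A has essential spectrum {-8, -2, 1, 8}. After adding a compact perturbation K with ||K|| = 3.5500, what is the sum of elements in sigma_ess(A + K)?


By Weyl's theorem, the essential spectrum is invariant under compact perturbations.
sigma_ess(A + K) = sigma_ess(A) = {-8, -2, 1, 8}
Sum = -8 + -2 + 1 + 8 = -1

-1


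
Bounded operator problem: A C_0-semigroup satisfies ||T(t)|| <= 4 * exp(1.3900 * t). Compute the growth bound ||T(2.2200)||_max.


||T(2.2200)|| <= 4 * exp(1.3900 * 2.2200)
= 4 * exp(3.0858)
= 4 * 21.8850
= 87.5399

87.5399


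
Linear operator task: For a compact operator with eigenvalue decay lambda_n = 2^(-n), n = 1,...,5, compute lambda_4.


The eigenvalue formula gives lambda_4 = 1/2^4
= 1/16
= 0.0625

0.0625


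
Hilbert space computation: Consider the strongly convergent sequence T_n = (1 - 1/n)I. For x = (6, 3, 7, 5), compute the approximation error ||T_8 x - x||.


T_8 x - x = (1 - 1/8)x - x = -x/8
||x|| = sqrt(119) = 10.9087
||T_8 x - x|| = ||x||/8 = 10.9087/8 = 1.3636

1.3636


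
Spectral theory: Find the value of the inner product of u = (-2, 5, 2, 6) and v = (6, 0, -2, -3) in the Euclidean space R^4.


Computing the standard inner product <u, v> = sum u_i * v_i
= -2*6 + 5*0 + 2*-2 + 6*-3
= -12 + 0 + -4 + -18
= -34

-34


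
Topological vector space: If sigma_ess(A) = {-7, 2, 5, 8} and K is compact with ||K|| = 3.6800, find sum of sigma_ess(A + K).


By Weyl's theorem, the essential spectrum is invariant under compact perturbations.
sigma_ess(A + K) = sigma_ess(A) = {-7, 2, 5, 8}
Sum = -7 + 2 + 5 + 8 = 8

8


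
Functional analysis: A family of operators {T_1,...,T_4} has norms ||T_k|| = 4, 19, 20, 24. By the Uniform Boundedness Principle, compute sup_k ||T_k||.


By the Uniform Boundedness Principle, the supremum of norms is finite.
sup_k ||T_k|| = max(4, 19, 20, 24) = 24

24


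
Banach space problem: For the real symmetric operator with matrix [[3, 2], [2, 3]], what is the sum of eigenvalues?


For a self-adjoint (symmetric) matrix, the eigenvalues are real.
The sum of eigenvalues equals the trace of the matrix.
trace = 3 + 3 = 6

6


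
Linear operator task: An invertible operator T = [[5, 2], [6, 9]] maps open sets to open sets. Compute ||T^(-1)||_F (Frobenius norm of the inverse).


det(T) = 5*9 - 2*6 = 33
T^(-1) = (1/33) * [[9, -2], [-6, 5]] = [[0.2727, -0.0606], [-0.1818, 0.1515]]
||T^(-1)||_F^2 = 0.2727^2 + (-0.0606)^2 + (-0.1818)^2 + 0.1515^2 = 0.1341
||T^(-1)||_F = sqrt(0.1341) = 0.3662

0.3662


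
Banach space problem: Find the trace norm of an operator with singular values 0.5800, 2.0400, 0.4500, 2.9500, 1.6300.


The nuclear norm is the sum of all singular values.
||T||_1 = 0.5800 + 2.0400 + 0.4500 + 2.9500 + 1.6300
= 7.6500

7.6500


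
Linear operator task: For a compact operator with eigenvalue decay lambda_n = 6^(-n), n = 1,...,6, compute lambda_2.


The eigenvalue formula gives lambda_2 = 1/6^2
= 1/36
= 0.0278

0.0278


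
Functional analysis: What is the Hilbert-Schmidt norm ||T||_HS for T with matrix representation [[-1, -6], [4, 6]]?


The Hilbert-Schmidt norm is sqrt(sum of squares of all entries).
Sum of squares = (-1)^2 + (-6)^2 + 4^2 + 6^2
= 1 + 36 + 16 + 36 = 89
||T||_HS = sqrt(89) = 9.4340

9.4340


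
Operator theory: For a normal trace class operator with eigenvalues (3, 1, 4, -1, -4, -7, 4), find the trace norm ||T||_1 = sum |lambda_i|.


For a normal operator, singular values equal |eigenvalues|.
Trace norm = sum |lambda_i| = 3 + 1 + 4 + 1 + 4 + 7 + 4
= 24

24


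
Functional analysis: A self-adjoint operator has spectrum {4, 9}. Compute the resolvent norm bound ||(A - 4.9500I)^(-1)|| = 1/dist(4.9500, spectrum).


dist(4.9500, {4, 9}) = min(|4.9500 - 4|, |4.9500 - 9|)
= min(0.9500, 4.0500) = 0.9500
Resolvent bound = 1/0.9500 = 1.0526

1.0526


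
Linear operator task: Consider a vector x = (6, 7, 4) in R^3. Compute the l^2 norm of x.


The l^2 norm = (sum |x_i|^2)^(1/2)
Sum of 2th powers = 36 + 49 + 16 = 101
||x||_2 = (101)^(1/2) = 10.0499

10.0499


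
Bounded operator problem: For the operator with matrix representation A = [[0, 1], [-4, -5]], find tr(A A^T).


trace(A * A^T) = sum of squares of all entries
= 0^2 + 1^2 + (-4)^2 + (-5)^2
= 0 + 1 + 16 + 25
= 42

42


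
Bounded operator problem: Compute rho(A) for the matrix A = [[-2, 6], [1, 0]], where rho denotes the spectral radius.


For a 2x2 matrix, eigenvalues satisfy lambda^2 - (trace)*lambda + det = 0
trace = -2 + 0 = -2
det = -2*0 - 6*1 = -6
discriminant = (-2)^2 - 4*(-6) = 28
spectral radius = max |eigenvalue| = 3.6458

3.6458


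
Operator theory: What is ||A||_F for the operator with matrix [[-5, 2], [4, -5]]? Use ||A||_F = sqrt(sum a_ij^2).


||A||_F^2 = sum a_ij^2
= (-5)^2 + 2^2 + 4^2 + (-5)^2
= 25 + 4 + 16 + 25 = 70
||A||_F = sqrt(70) = 8.3666

8.3666


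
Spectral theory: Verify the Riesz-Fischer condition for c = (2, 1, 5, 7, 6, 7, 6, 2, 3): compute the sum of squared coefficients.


sum |c_n|^2 = 2^2 + 1^2 + 5^2 + 7^2 + 6^2 + 7^2 + 6^2 + 2^2 + 3^2
= 4 + 1 + 25 + 49 + 36 + 49 + 36 + 4 + 9
= 213

213


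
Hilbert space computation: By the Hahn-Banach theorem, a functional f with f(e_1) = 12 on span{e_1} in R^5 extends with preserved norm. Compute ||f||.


The norm of f is given by ||f|| = sup_{||x||=1} |f(x)|.
On span{e_1}, ||e_1|| = 1, so ||f|| = |f(e_1)| / ||e_1||
= |12| / 1 = 12.0000

12.0000


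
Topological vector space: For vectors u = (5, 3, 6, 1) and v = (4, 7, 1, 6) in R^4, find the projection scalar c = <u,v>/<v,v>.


Computing <u,v> = 5*4 + 3*7 + 6*1 + 1*6 = 53
Computing <v,v> = 4^2 + 7^2 + 1^2 + 6^2 = 102
Projection coefficient = 53/102 = 0.5196

0.5196


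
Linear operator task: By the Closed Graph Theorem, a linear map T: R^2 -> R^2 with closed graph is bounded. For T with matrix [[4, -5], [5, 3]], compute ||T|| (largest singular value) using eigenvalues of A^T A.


A^T A = [[41, -5], [-5, 34]]
trace(A^T A) = 75, det(A^T A) = 1369
discriminant = 75^2 - 4*1369 = 149
Largest eigenvalue of A^T A = (trace + sqrt(disc))/2 = 43.6033
||T|| = sqrt(43.6033) = 6.6033

6.6033


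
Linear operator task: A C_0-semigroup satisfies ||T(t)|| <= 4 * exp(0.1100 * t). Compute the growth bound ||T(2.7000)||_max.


||T(2.7000)|| <= 4 * exp(0.1100 * 2.7000)
= 4 * exp(0.2970)
= 4 * 1.3458
= 5.3833

5.3833


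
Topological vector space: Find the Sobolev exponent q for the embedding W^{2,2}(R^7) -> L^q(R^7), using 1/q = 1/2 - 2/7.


Using the Sobolev embedding formula: 1/q = 1/p - k/n
1/q = 1/2 - 2/7 = 3/14
q = 1/(3/14) = 14/3 = 4.6667

4.6667


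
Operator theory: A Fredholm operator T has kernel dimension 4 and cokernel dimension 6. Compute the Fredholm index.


The Fredholm index is defined as ind(T) = dim(ker T) - dim(coker T)
= 4 - 6
= -2

-2


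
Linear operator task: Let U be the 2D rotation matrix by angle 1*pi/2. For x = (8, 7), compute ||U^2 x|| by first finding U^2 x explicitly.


U is a rotation by theta = 1*pi/2
U^2 = rotation by 2*theta = 2*pi/2
cos(2*pi/2) = -1.0000, sin(2*pi/2) = 0.0000
U^2 x = (-1.0000 * 8 - 0.0000 * 7, 0.0000 * 8 + -1.0000 * 7)
= (-8.0000, -7.0000)
||U^2 x|| = sqrt((-8.0000)^2 + (-7.0000)^2) = sqrt(113.0000) = 10.6301

10.6301


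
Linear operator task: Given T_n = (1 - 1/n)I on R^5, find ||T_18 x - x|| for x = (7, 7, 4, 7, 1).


T_18 x - x = (1 - 1/18)x - x = -x/18
||x|| = sqrt(164) = 12.8062
||T_18 x - x|| = ||x||/18 = 12.8062/18 = 0.7115

0.7115


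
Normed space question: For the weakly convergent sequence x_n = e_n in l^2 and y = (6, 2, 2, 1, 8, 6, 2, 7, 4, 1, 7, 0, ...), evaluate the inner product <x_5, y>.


x_5 = e_5 is the standard basis vector with 1 in position 5.
<x_5, y> = y_5 = 8
As n -> infinity, <x_n, y> -> 0, confirming weak convergence of (x_n) to 0.

8


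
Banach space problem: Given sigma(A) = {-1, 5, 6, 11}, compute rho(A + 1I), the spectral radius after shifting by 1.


Spectrum of A + 1I = {0, 6, 7, 12}
Spectral radius = max |lambda| over the shifted spectrum
= max(0, 6, 7, 12) = 12

12


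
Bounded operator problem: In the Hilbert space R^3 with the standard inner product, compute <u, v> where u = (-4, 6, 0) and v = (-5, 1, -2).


Computing the standard inner product <u, v> = sum u_i * v_i
= -4*-5 + 6*1 + 0*-2
= 20 + 6 + 0
= 26

26


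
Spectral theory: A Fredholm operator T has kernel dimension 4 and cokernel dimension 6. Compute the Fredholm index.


The Fredholm index is defined as ind(T) = dim(ker T) - dim(coker T)
= 4 - 6
= -2

-2


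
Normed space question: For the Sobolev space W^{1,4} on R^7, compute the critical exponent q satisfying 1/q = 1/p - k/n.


Using the Sobolev embedding formula: 1/q = 1/p - k/n
1/q = 1/4 - 1/7 = 3/28
q = 1/(3/28) = 28/3 = 9.3333

9.3333


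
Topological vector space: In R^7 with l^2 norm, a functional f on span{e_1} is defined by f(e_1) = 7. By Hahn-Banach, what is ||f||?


The norm of f is given by ||f|| = sup_{||x||=1} |f(x)|.
On span{e_1}, ||e_1|| = 1, so ||f|| = |f(e_1)| / ||e_1||
= |7| / 1 = 7.0000

7.0000


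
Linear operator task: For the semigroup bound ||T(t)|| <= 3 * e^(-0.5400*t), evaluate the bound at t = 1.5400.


||T(1.5400)|| <= 3 * exp(-0.5400 * 1.5400)
= 3 * exp(-0.8316)
= 3 * 0.4354
= 1.3061

1.3061


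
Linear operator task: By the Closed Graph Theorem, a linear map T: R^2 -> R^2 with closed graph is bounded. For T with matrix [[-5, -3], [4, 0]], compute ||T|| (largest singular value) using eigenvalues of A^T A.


A^T A = [[41, 15], [15, 9]]
trace(A^T A) = 50, det(A^T A) = 144
discriminant = 50^2 - 4*144 = 1924
Largest eigenvalue of A^T A = (trace + sqrt(disc))/2 = 46.9317
||T|| = sqrt(46.9317) = 6.8507

6.8507


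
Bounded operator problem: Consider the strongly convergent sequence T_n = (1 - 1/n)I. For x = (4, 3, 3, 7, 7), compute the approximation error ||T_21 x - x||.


T_21 x - x = (1 - 1/21)x - x = -x/21
||x|| = sqrt(132) = 11.4891
||T_21 x - x|| = ||x||/21 = 11.4891/21 = 0.5471

0.5471


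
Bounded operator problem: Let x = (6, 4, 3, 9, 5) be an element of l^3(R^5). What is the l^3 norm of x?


The l^3 norm = (sum |x_i|^3)^(1/3)
Sum of 3th powers = 216 + 64 + 27 + 729 + 125 = 1161
||x||_3 = (1161)^(1/3) = 10.5102

10.5102


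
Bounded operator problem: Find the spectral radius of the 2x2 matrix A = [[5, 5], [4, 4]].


For a 2x2 matrix, eigenvalues satisfy lambda^2 - (trace)*lambda + det = 0
trace = 5 + 4 = 9
det = 5*4 - 5*4 = 0
discriminant = 9^2 - 4*(0) = 81
spectral radius = max |eigenvalue| = 9.0000

9.0000


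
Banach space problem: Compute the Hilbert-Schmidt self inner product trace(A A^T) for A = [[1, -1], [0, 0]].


trace(A * A^T) = sum of squares of all entries
= 1^2 + (-1)^2 + 0^2 + 0^2
= 1 + 1 + 0 + 0
= 2

2


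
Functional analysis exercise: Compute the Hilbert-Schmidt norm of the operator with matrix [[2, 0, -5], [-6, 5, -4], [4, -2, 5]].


The Hilbert-Schmidt norm is sqrt(sum of squares of all entries).
Sum of squares = 2^2 + 0^2 + (-5)^2 + (-6)^2 + 5^2 + (-4)^2 + 4^2 + (-2)^2 + 5^2
= 4 + 0 + 25 + 36 + 25 + 16 + 16 + 4 + 25 = 151
||T||_HS = sqrt(151) = 12.2882

12.2882


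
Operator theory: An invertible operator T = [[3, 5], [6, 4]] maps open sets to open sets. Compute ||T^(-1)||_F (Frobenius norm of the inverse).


det(T) = 3*4 - 5*6 = -18
T^(-1) = (1/-18) * [[4, -5], [-6, 3]] = [[-0.2222, 0.2778], [0.3333, -0.1667]]
||T^(-1)||_F^2 = (-0.2222)^2 + 0.2778^2 + 0.3333^2 + (-0.1667)^2 = 0.2654
||T^(-1)||_F = sqrt(0.2654) = 0.5152

0.5152


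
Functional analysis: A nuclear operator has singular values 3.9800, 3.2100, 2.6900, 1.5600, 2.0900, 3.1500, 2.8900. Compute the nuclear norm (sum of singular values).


The nuclear norm is the sum of all singular values.
||T||_1 = 3.9800 + 3.2100 + 2.6900 + 1.5600 + 2.0900 + 3.1500 + 2.8900
= 19.5700

19.5700


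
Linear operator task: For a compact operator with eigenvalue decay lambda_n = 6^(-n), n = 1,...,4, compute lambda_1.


The eigenvalue formula gives lambda_1 = 1/6^1
= 1/6
= 0.1667

0.1667


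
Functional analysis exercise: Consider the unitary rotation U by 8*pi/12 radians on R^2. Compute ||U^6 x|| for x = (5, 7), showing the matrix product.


U is a rotation by theta = 8*pi/12
U^6 = rotation by 6*theta = 48*pi/12 = 0*pi/12 (mod 2*pi)
cos(0*pi/12) = 1.0000, sin(0*pi/12) = 0.0000
U^6 x = (1.0000 * 5 - 0.0000 * 7, 0.0000 * 5 + 1.0000 * 7)
= (5.0000, 7.0000)
||U^6 x|| = sqrt(5.0000^2 + 7.0000^2) = sqrt(74.0000) = 8.6023

8.6023


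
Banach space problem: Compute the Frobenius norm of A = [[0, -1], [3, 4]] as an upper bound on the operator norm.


||A||_F^2 = sum a_ij^2
= 0^2 + (-1)^2 + 3^2 + 4^2
= 0 + 1 + 9 + 16 = 26
||A||_F = sqrt(26) = 5.0990

5.0990


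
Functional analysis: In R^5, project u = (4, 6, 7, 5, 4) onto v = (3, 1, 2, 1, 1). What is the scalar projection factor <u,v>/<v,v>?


Computing <u,v> = 4*3 + 6*1 + 7*2 + 5*1 + 4*1 = 41
Computing <v,v> = 3^2 + 1^2 + 2^2 + 1^2 + 1^2 = 16
Projection coefficient = 41/16 = 2.5625

2.5625


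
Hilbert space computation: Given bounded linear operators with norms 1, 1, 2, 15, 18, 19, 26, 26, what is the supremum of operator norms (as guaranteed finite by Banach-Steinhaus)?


By the Uniform Boundedness Principle, the supremum of norms is finite.
sup_k ||T_k|| = max(1, 1, 2, 15, 18, 19, 26, 26) = 26

26


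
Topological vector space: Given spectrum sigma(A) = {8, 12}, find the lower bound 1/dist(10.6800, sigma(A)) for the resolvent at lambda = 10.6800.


dist(10.6800, {8, 12}) = min(|10.6800 - 8|, |10.6800 - 12|)
= min(2.6800, 1.3200) = 1.3200
Resolvent bound = 1/1.3200 = 0.7576

0.7576


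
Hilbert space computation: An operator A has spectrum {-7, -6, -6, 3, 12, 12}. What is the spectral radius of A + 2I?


Spectrum of A + 2I = {-5, -4, -4, 5, 14, 14}
Spectral radius = max |lambda| over the shifted spectrum
= max(5, 4, 4, 5, 14, 14) = 14

14


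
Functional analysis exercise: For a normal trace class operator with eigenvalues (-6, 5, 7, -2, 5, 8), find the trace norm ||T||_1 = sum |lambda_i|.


For a normal operator, singular values equal |eigenvalues|.
Trace norm = sum |lambda_i| = 6 + 5 + 7 + 2 + 5 + 8
= 33

33


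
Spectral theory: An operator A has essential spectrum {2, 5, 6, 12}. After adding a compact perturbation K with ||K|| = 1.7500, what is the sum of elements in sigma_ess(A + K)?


By Weyl's theorem, the essential spectrum is invariant under compact perturbations.
sigma_ess(A + K) = sigma_ess(A) = {2, 5, 6, 12}
Sum = 2 + 5 + 6 + 12 = 25

25


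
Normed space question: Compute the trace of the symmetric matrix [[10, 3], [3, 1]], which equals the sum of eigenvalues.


For a self-adjoint (symmetric) matrix, the eigenvalues are real.
The sum of eigenvalues equals the trace of the matrix.
trace = 10 + 1 = 11

11


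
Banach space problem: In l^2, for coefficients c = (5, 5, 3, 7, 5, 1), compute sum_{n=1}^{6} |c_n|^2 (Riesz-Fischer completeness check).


sum |c_n|^2 = 5^2 + 5^2 + 3^2 + 7^2 + 5^2 + 1^2
= 25 + 25 + 9 + 49 + 25 + 1
= 134

134


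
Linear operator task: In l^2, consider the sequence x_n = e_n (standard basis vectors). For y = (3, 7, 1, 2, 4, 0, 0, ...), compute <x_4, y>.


x_4 = e_4 is the standard basis vector with 1 in position 4.
<x_4, y> = y_4 = 2
As n -> infinity, <x_n, y> -> 0, confirming weak convergence of (x_n) to 0.

2


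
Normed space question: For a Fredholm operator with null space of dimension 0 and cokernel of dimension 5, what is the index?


The Fredholm index is defined as ind(T) = dim(ker T) - dim(coker T)
= 0 - 5
= -5

-5


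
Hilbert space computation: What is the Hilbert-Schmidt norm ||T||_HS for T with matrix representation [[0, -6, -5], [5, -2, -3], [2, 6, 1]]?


The Hilbert-Schmidt norm is sqrt(sum of squares of all entries).
Sum of squares = 0^2 + (-6)^2 + (-5)^2 + 5^2 + (-2)^2 + (-3)^2 + 2^2 + 6^2 + 1^2
= 0 + 36 + 25 + 25 + 4 + 9 + 4 + 36 + 1 = 140
||T||_HS = sqrt(140) = 11.8322

11.8322


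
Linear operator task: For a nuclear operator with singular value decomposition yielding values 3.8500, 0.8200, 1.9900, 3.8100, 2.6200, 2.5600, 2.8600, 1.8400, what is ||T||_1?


The nuclear norm is the sum of all singular values.
||T||_1 = 3.8500 + 0.8200 + 1.9900 + 3.8100 + 2.6200 + 2.5600 + 2.8600 + 1.8400
= 20.3500

20.3500


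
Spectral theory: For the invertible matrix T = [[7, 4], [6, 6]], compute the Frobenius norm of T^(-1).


det(T) = 7*6 - 4*6 = 18
T^(-1) = (1/18) * [[6, -4], [-6, 7]] = [[0.3333, -0.2222], [-0.3333, 0.3889]]
||T^(-1)||_F^2 = 0.3333^2 + (-0.2222)^2 + (-0.3333)^2 + 0.3889^2 = 0.4228
||T^(-1)||_F = sqrt(0.4228) = 0.6503

0.6503


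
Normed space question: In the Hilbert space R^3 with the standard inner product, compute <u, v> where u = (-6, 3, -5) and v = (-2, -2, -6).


Computing the standard inner product <u, v> = sum u_i * v_i
= -6*-2 + 3*-2 + -5*-6
= 12 + -6 + 30
= 36

36


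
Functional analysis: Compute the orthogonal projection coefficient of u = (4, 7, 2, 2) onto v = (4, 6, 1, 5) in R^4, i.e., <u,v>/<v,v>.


Computing <u,v> = 4*4 + 7*6 + 2*1 + 2*5 = 70
Computing <v,v> = 4^2 + 6^2 + 1^2 + 5^2 = 78
Projection coefficient = 70/78 = 0.8974

0.8974


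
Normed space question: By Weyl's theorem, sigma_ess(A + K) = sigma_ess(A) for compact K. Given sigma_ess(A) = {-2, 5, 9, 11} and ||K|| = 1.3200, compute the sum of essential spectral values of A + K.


By Weyl's theorem, the essential spectrum is invariant under compact perturbations.
sigma_ess(A + K) = sigma_ess(A) = {-2, 5, 9, 11}
Sum = -2 + 5 + 9 + 11 = 23

23


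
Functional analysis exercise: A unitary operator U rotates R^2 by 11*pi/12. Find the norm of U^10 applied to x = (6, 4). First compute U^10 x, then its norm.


U is a rotation by theta = 11*pi/12
U^10 = rotation by 10*theta = 110*pi/12 = 14*pi/12 (mod 2*pi)
cos(14*pi/12) = -0.8660, sin(14*pi/12) = -0.5000
U^10 x = (-0.8660 * 6 - -0.5000 * 4, -0.5000 * 6 + -0.8660 * 4)
= (-3.1962, -6.4641)
||U^10 x|| = sqrt((-3.1962)^2 + (-6.4641)^2) = sqrt(52.0000) = 7.2111

7.2111


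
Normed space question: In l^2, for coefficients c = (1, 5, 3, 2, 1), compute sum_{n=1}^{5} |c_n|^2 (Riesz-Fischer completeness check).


sum |c_n|^2 = 1^2 + 5^2 + 3^2 + 2^2 + 1^2
= 1 + 25 + 9 + 4 + 1
= 40

40


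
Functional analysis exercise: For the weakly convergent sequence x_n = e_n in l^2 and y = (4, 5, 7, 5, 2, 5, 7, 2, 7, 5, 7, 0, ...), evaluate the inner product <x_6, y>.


x_6 = e_6 is the standard basis vector with 1 in position 6.
<x_6, y> = y_6 = 5
As n -> infinity, <x_n, y> -> 0, confirming weak convergence of (x_n) to 0.

5


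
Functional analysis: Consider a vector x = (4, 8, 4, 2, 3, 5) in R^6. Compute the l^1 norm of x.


The l^1 norm equals the sum of absolute values of all components.
||x||_1 = 4 + 8 + 4 + 2 + 3 + 5
= 26

26.0000


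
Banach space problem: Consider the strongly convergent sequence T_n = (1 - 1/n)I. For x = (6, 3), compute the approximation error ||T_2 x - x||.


T_2 x - x = (1 - 1/2)x - x = -x/2
||x|| = sqrt(45) = 6.7082
||T_2 x - x|| = ||x||/2 = 6.7082/2 = 3.3541

3.3541


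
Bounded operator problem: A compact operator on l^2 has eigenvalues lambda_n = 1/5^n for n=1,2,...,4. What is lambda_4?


The eigenvalue formula gives lambda_4 = 1/5^4
= 1/625
= 0.0016

0.0016


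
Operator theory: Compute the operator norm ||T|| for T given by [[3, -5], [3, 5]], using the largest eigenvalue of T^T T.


A^T A = [[18, 0], [0, 50]]
trace(A^T A) = 68, det(A^T A) = 900
discriminant = 68^2 - 4*900 = 1024
Largest eigenvalue of A^T A = (trace + sqrt(disc))/2 = 50.0000
||T|| = sqrt(50.0000) = 7.0711

7.0711


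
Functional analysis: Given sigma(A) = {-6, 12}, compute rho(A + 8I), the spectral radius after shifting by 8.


Spectrum of A + 8I = {2, 20}
Spectral radius = max |lambda| over the shifted spectrum
= max(2, 20) = 20

20


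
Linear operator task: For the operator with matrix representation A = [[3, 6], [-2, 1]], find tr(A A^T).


trace(A * A^T) = sum of squares of all entries
= 3^2 + 6^2 + (-2)^2 + 1^2
= 9 + 36 + 4 + 1
= 50

50


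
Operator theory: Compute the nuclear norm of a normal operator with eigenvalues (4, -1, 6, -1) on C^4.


For a normal operator, singular values equal |eigenvalues|.
Trace norm = sum |lambda_i| = 4 + 1 + 6 + 1
= 12

12


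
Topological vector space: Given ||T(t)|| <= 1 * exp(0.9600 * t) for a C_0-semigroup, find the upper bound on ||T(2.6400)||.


||T(2.6400)|| <= 1 * exp(0.9600 * 2.6400)
= 1 * exp(2.5344)
= 1 * 12.6089
= 12.6089

12.6089


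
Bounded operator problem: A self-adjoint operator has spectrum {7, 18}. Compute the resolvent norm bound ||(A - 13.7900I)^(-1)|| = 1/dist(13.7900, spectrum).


dist(13.7900, {7, 18}) = min(|13.7900 - 7|, |13.7900 - 18|)
= min(6.7900, 4.2100) = 4.2100
Resolvent bound = 1/4.2100 = 0.2375

0.2375


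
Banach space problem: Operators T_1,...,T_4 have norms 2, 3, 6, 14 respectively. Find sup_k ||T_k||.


By the Uniform Boundedness Principle, the supremum of norms is finite.
sup_k ||T_k|| = max(2, 3, 6, 14) = 14

14


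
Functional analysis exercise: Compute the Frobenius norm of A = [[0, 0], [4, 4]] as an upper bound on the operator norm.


||A||_F^2 = sum a_ij^2
= 0^2 + 0^2 + 4^2 + 4^2
= 0 + 0 + 16 + 16 = 32
||A||_F = sqrt(32) = 5.6569

5.6569


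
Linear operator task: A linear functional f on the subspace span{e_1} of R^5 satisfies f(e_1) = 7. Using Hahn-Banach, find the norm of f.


The norm of f is given by ||f|| = sup_{||x||=1} |f(x)|.
On span{e_1}, ||e_1|| = 1, so ||f|| = |f(e_1)| / ||e_1||
= |7| / 1 = 7.0000

7.0000


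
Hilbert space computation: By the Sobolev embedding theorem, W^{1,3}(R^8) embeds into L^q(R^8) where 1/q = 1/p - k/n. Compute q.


Using the Sobolev embedding formula: 1/q = 1/p - k/n
1/q = 1/3 - 1/8 = 5/24
q = 1/(5/24) = 24/5 = 4.8000

4.8000


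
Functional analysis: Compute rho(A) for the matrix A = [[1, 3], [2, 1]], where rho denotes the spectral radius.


For a 2x2 matrix, eigenvalues satisfy lambda^2 - (trace)*lambda + det = 0
trace = 1 + 1 = 2
det = 1*1 - 3*2 = -5
discriminant = 2^2 - 4*(-5) = 24
spectral radius = max |eigenvalue| = 3.4495

3.4495


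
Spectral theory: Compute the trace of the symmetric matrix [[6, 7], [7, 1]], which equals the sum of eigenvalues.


For a self-adjoint (symmetric) matrix, the eigenvalues are real.
The sum of eigenvalues equals the trace of the matrix.
trace = 6 + 1 = 7

7
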